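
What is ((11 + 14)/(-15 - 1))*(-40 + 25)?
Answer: 375/16 ≈ 23.438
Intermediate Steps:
((11 + 14)/(-15 - 1))*(-40 + 25) = (25/(-16))*(-15) = (25*(-1/16))*(-15) = -25/16*(-15) = 375/16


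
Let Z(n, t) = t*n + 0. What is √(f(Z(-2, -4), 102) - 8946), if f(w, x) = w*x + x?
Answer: 6*I*√223 ≈ 89.599*I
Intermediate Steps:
Z(n, t) = n*t (Z(n, t) = n*t + 0 = n*t)
f(w, x) = x + w*x
√(f(Z(-2, -4), 102) - 8946) = √(102*(1 - 2*(-4)) - 8946) = √(102*(1 + 8) - 8946) = √(102*9 - 8946) = √(918 - 8946) = √(-8028) = 6*I*√223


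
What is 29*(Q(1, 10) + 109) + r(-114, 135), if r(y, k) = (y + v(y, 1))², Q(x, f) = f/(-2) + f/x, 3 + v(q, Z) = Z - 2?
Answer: 17230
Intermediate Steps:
v(q, Z) = -5 + Z (v(q, Z) = -3 + (Z - 2) = -3 + (-2 + Z) = -5 + Z)
Q(x, f) = -f/2 + f/x (Q(x, f) = f*(-½) + f/x = -f/2 + f/x)
r(y, k) = (-4 + y)² (r(y, k) = (y + (-5 + 1))² = (y - 4)² = (-4 + y)²)
29*(Q(1, 10) + 109) + r(-114, 135) = 29*((-½*10 + 10/1) + 109) + (-4 - 114)² = 29*((-5 + 10*1) + 109) + (-118)² = 29*((-5 + 10) + 109) + 13924 = 29*(5 + 109) + 13924 = 29*114 + 13924 = 3306 + 13924 = 17230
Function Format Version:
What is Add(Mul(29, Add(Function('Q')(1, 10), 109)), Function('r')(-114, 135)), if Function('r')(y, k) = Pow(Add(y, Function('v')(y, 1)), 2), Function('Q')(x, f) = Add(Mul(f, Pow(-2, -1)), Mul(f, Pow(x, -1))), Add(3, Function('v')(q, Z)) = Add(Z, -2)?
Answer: 17230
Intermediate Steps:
Function('v')(q, Z) = Add(-5, Z) (Function('v')(q, Z) = Add(-3, Add(Z, -2)) = Add(-3, Add(-2, Z)) = Add(-5, Z))
Function('Q')(x, f) = Add(Mul(Rational(-1, 2), f), Mul(f, Pow(x, -1))) (Function('Q')(x, f) = Add(Mul(f, Rational(-1, 2)), Mul(f, Pow(x, -1))) = Add(Mul(Rational(-1, 2), f), Mul(f, Pow(x, -1))))
Function('r')(y, k) = Pow(Add(-4, y), 2) (Function('r')(y, k) = Pow(Add(y, Add(-5, 1)), 2) = Pow(Add(y, -4), 2) = Pow(Add(-4, y), 2))
Add(Mul(29, Add(Function('Q')(1, 10), 109)), Function('r')(-114, 135)) = Add(Mul(29, Add(Add(Mul(Rational(-1, 2), 10), Mul(10, Pow(1, -1))), 109)), Pow(Add(-4, -114), 2)) = Add(Mul(29, Add(Add(-5, Mul(10, 1)), 109)), Pow(-118, 2)) = Add(Mul(29, Add(Add(-5, 10), 109)), 13924) = Add(Mul(29, Add(5, 109)), 13924) = Add(Mul(29, 114), 13924) = Add(3306, 13924) = 17230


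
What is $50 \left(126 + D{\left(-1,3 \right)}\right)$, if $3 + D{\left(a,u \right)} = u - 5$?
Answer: $6050$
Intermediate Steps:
$D{\left(a,u \right)} = -8 + u$ ($D{\left(a,u \right)} = -3 + \left(u - 5\right) = -3 + \left(-5 + u\right) = -8 + u$)
$50 \left(126 + D{\left(-1,3 \right)}\right) = 50 \left(126 + \left(-8 + 3\right)\right) = 50 \left(126 - 5\right) = 50 \cdot 121 = 6050$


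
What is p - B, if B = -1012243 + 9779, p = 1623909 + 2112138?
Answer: 4738511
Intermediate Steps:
p = 3736047
B = -1002464
p - B = 3736047 - 1*(-1002464) = 3736047 + 1002464 = 4738511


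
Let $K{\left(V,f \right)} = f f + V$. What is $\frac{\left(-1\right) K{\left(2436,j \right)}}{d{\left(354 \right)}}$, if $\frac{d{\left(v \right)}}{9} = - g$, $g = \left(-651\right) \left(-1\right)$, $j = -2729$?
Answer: $\frac{7449877}{5859} \approx 1271.5$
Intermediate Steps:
$g = 651$
$K{\left(V,f \right)} = V + f^{2}$ ($K{\left(V,f \right)} = f^{2} + V = V + f^{2}$)
$d{\left(v \right)} = -5859$ ($d{\left(v \right)} = 9 \left(\left(-1\right) 651\right) = 9 \left(-651\right) = -5859$)
$\frac{\left(-1\right) K{\left(2436,j \right)}}{d{\left(354 \right)}} = \frac{\left(-1\right) \left(2436 + \left(-2729\right)^{2}\right)}{-5859} = - (2436 + 7447441) \left(- \frac{1}{5859}\right) = \left(-1\right) 7449877 \left(- \frac{1}{5859}\right) = \left(-7449877\right) \left(- \frac{1}{5859}\right) = \frac{7449877}{5859}$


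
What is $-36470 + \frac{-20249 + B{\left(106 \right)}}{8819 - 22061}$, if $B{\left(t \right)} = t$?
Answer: $- \frac{482915597}{13242} \approx -36469.0$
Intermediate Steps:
$-36470 + \frac{-20249 + B{\left(106 \right)}}{8819 - 22061} = -36470 + \frac{-20249 + 106}{8819 - 22061} = -36470 - \frac{20143}{-13242} = -36470 - - \frac{20143}{13242} = -36470 + \frac{20143}{13242} = - \frac{482915597}{13242}$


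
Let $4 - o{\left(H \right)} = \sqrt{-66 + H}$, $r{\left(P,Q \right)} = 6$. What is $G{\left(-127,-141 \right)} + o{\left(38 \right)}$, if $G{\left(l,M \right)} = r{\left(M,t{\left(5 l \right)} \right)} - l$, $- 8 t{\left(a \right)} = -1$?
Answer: $137 - 2 i \sqrt{7} \approx 137.0 - 5.2915 i$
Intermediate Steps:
$t{\left(a \right)} = \frac{1}{8}$ ($t{\left(a \right)} = \left(- \frac{1}{8}\right) \left(-1\right) = \frac{1}{8}$)
$o{\left(H \right)} = 4 - \sqrt{-66 + H}$
$G{\left(l,M \right)} = 6 - l$
$G{\left(-127,-141 \right)} + o{\left(38 \right)} = \left(6 - -127\right) + \left(4 - \sqrt{-66 + 38}\right) = \left(6 + 127\right) + \left(4 - \sqrt{-28}\right) = 133 + \left(4 - 2 i \sqrt{7}\right) = 137 - 2 i \sqrt{7}$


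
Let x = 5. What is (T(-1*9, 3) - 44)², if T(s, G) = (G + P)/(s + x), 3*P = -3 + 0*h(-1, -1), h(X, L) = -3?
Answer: 7921/4 ≈ 1980.3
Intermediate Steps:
P = -1 (P = (-3 + 0*(-3))/3 = (-3 + 0)/3 = (⅓)*(-3) = -1)
T(s, G) = (-1 + G)/(5 + s) (T(s, G) = (G - 1)/(s + 5) = (-1 + G)/(5 + s))
(T(-1*9, 3) - 44)² = ((-1 + 3)/(5 - 1*9) - 44)² = (2/(5 - 9) - 44)² = (2/(-4) - 44)² = (-¼*2 - 44)² = (-½ - 44)² = (-89/2)² = 7921/4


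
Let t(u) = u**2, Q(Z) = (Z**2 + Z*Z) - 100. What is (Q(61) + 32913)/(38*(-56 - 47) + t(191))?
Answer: 40255/32567 ≈ 1.2361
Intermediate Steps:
Q(Z) = -100 + 2*Z**2 (Q(Z) = (Z**2 + Z**2) - 100 = 2*Z**2 - 100 = -100 + 2*Z**2)
(Q(61) + 32913)/(38*(-56 - 47) + t(191)) = ((-100 + 2*61**2) + 32913)/(38*(-56 - 47) + 191**2) = ((-100 + 2*3721) + 32913)/(38*(-103) + 36481) = ((-100 + 7442) + 32913)/(-3914 + 36481) = (7342 + 32913)/32567 = 40255*(1/32567) = 40255/32567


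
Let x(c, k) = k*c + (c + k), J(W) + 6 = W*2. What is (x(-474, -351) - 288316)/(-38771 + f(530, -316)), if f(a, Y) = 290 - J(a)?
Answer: 122767/39535 ≈ 3.1053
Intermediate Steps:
J(W) = -6 + 2*W (J(W) = -6 + W*2 = -6 + 2*W)
f(a, Y) = 296 - 2*a (f(a, Y) = 290 - (-6 + 2*a) = 290 + (6 - 2*a) = 296 - 2*a)
x(c, k) = c + k + c*k (x(c, k) = c*k + (c + k) = c + k + c*k)
(x(-474, -351) - 288316)/(-38771 + f(530, -316)) = ((-474 - 351 - 474*(-351)) - 288316)/(-38771 + (296 - 2*530)) = ((-474 - 351 + 166374) - 288316)/(-38771 + (296 - 1060)) = (165549 - 288316)/(-38771 - 764) = -122767/(-39535) = -122767*(-1/39535) = 122767/39535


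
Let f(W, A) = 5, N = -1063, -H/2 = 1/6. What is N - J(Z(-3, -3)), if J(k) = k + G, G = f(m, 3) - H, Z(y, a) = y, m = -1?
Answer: -3196/3 ≈ -1065.3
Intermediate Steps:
H = -⅓ (H = -2/6 = -2*⅙ = -⅓ ≈ -0.33333)
G = 16/3 (G = 5 - 1*(-⅓) = 5 + ⅓ = 16/3 ≈ 5.3333)
J(k) = 16/3 + k (J(k) = k + 16/3 = 16/3 + k)
N - J(Z(-3, -3)) = -1063 - (16/3 - 3) = -1063 - 1*7/3 = -1063 - 7/3 = -3196/3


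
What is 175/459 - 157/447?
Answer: 2054/68391 ≈ 0.030033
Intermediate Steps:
175/459 - 157/447 = 2054/68391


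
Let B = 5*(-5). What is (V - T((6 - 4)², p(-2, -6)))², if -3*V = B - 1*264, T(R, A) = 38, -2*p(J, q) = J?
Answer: 30625/9 ≈ 3402.8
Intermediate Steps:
p(J, q) = -J/2
B = -25
V = 289/3 (V = -(-25 - 1*264)/3 = -(-25 - 264)/3 = -⅓*(-289) = 289/3 ≈ 96.333)
(V - T((6 - 4)², p(-2, -6)))² = (289/3 - 1*38)² = (289/3 - 38)² = (175/3)² = 30625/9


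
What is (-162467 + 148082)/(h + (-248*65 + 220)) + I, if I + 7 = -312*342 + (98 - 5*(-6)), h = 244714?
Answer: -24387696947/228814 ≈ -1.0658e+5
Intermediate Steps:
I = -106583 (I = -7 + (-312*342 + (98 - 5*(-6))) = -7 + (-106704 + (98 + 30)) = -7 + (-106704 + 128) = -7 - 106576 = -106583)
(-162467 + 148082)/(h + (-248*65 + 220)) + I = (-162467 + 148082)/(244714 + (-248*65 + 220)) - 106583 = -14385/(244714 + (-16120 + 220)) - 106583 = -14385/(244714 - 15900) - 106583 = -14385/228814 - 106583 = -24387696947/228814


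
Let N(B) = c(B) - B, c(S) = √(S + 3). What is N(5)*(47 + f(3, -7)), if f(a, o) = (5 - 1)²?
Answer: -315 + 126*√2 ≈ -136.81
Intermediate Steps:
c(S) = √(3 + S)
f(a, o) = 16 (f(a, o) = 4² = 16)
N(B) = √(3 + B) - B
N(5)*(47 + f(3, -7)) = (√(3 + 5) - 1*5)*(47 + 16) = (√8 - 5)*63 = (2*√2 - 5)*63 = (-5 + 2*√2)*63 = -315 + 126*√2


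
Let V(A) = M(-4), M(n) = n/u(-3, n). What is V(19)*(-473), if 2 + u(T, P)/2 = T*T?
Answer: 946/7 ≈ 135.14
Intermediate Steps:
u(T, P) = -4 + 2*T² (u(T, P) = -4 + 2*(T*T) = -4 + 2*T²)
M(n) = n/14 (M(n) = n/(-4 + 2*(-3)²) = n/(-4 + 2*9) = n/(-4 + 18) = n/14)
V(A) = -2/7 (V(A) = (1/14)*(-4) = -2/7)
V(19)*(-473) = -2/7*(-473) = 946/7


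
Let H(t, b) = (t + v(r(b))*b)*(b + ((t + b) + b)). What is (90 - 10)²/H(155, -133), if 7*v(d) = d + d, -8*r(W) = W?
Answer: 6400/116327 ≈ 0.055017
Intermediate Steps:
r(W) = -W/8
v(d) = 2*d/7 (v(d) = (d + d)/7 = (2*d)/7 = 2*d/7)
H(t, b) = (t + 3*b)*(t - b²/28) (H(t, b) = (t + (2*(-b/8)/7)*b)*(b + ((t + b) + b)) = (t + (-b/28)*b)*(b + ((b + t) + b)) = (t - b²/28)*(b + (t + 2*b)) = (t - b²/28)*(t + 3*b) = (t + 3*b)*(t - b²/28))
(90 - 10)²/H(155, -133) = (90 - 10)²/(155² - 3/28*(-133)³ + 3*(-133)*155 - 1/28*155*(-133)²) = 80²/(24025 - 3/28*(-2352637) - 61845 - 1/28*155*17689) = 6400/(24025 + 1008273/4 - 61845 - 391685/4) = 6400/116327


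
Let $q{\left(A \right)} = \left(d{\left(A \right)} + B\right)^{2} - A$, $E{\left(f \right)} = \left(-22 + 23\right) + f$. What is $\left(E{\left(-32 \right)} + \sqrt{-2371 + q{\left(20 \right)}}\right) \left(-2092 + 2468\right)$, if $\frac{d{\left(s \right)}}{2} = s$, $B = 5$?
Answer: $-11656 + 376 i \sqrt{366} \approx -11656.0 + 7193.3 i$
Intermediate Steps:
$d{\left(s \right)} = 2 s$
$E{\left(f \right)} = 1 + f$
$q{\left(A \right)} = \left(5 + 2 A\right)^{2} - A$ ($q{\left(A \right)} = \left(2 A + 5\right)^{2} - A = \left(5 + 2 A\right)^{2} - A$)
$\left(E{\left(-32 \right)} + \sqrt{-2371 + q{\left(20 \right)}}\right) \left(-2092 + 2468\right) = \left(\left(1 - 32\right) + \sqrt{-2371 + \left(\left(5 + 2 \cdot 20\right)^{2} - 20\right)}\right) \left(-2092 + 2468\right) = \left(-31 + \sqrt{-2371 - \left(20 - \left(5 + 40\right)^{2}\right)}\right) 376 = \left(-31 + \sqrt{-2371 - \left(20 - 45^{2}\right)}\right) 376 = \left(-31 + \sqrt{-2371 + \left(2025 - 20\right)}\right) 376 = \left(-31 + \sqrt{-2371 + 2005}\right) 376 = \left(-31 + \sqrt{-366}\right) 376 = \left(-31 + i \sqrt{366}\right) 376 = -11656 + 376 i \sqrt{366}$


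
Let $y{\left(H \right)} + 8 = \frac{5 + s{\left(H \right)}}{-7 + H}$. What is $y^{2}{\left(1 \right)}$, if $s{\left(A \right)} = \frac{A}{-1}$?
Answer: $\frac{676}{9} \approx 75.111$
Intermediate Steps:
$s{\left(A \right)} = - A$ ($s{\left(A \right)} = A \left(-1\right) = - A$)
$y{\left(H \right)} = -8 + \frac{5 - H}{-7 + H}$
$y^{2}{\left(1 \right)} = \left(\frac{61 - 9}{-7 + 1}\right)^{2} = \left(\frac{61 - 9}{-6}\right)^{2} = \left(\left(- \frac{1}{6}\right) 52\right)^{2} = \left(- \frac{26}{3}\right)^{2} = \frac{676}{9}$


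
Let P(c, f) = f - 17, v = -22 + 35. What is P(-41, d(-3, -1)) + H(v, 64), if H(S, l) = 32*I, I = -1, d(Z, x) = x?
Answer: -50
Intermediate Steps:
v = 13
P(c, f) = -17 + f
H(S, l) = -32 (H(S, l) = 32*(-1) = -32)
P(-41, d(-3, -1)) + H(v, 64) = (-17 - 1) - 32 = -18 - 32 = -50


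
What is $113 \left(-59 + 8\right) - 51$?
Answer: $-5814$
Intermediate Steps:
$113 \left(-59 + 8\right) - 51 = 113 \left(-51\right) - 51 = -5763 - 51 = -5814$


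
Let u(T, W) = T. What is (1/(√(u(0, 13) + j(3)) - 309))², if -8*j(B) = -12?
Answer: 4/(618 - √6)² ≈ 1.0557e-5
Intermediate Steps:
j(B) = 3/2 (j(B) = -⅛*(-12) = 3/2)
(1/(√(u(0, 13) + j(3)) - 309))² = (1/(√(0 + 3/2) - 309))² = (1/(√(3/2) - 309))² = (1/(√6/2 - 309))² = (1/(-309 + √6/2))² = (-309 + √6/2)⁻²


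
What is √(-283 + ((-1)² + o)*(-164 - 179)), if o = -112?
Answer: √37790 ≈ 194.40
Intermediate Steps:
√(-283 + ((-1)² + o)*(-164 - 179)) = √(-283 + ((-1)² - 112)*(-164 - 179)) = √(-283 + (1 - 112)*(-343)) = √(-283 - 111*(-343)) = √(-283 + 38073) = √37790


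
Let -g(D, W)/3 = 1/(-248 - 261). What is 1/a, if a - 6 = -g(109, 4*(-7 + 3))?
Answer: 509/3051 ≈ 0.16683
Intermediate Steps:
g(D, W) = 3/509 (g(D, W) = -3/(-248 - 261) = -3/(-509) = -3*(-1/509) = 3/509)
a = 3051/509 (a = 6 - 1*3/509 = 6 - 3/509 = 3051/509 ≈ 5.9941)
1/a = 1/(3051/509) = 509/3051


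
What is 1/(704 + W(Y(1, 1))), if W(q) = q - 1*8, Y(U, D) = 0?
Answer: 1/696 ≈ 0.0014368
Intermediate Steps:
W(q) = -8 + q (W(q) = q - 8 = -8 + q)
1/(704 + W(Y(1, 1))) = 1/(704 + (-8 + 0)) = 1/(704 - 8) = 1/696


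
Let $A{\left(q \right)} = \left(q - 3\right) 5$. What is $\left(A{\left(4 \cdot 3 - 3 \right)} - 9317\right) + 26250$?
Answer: $16963$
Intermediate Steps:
$A{\left(q \right)} = -15 + 5 q$ ($A{\left(q \right)} = \left(-3 + q\right) 5 = -15 + 5 q$)
$\left(A{\left(4 \cdot 3 - 3 \right)} - 9317\right) + 26250 = \left(\left(-15 + 5 \left(4 \cdot 3 - 3\right)\right) - 9317\right) + 26250 = \left(\left(-15 + 5 \left(12 - 3\right)\right) - 9317\right) + 26250 = \left(\left(-15 + 5 \cdot 9\right) - 9317\right) + 26250 = \left(\left(-15 + 45\right) - 9317\right) + 26250 = \left(30 - 9317\right) + 26250 = -9287 + 26250 = 16963$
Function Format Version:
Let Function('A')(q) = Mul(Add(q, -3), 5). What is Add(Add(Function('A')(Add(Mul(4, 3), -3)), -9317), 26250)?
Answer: 16963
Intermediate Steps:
Function('A')(q) = Add(-15, Mul(5, q)) (Function('A')(q) = Mul(Add(-3, q), 5) = Add(-15, Mul(5, q)))
Add(Add(Function('A')(Add(Mul(4, 3), -3)), -9317), 26250) = Add(Add(Add(-15, Mul(5, Add(Mul(4, 3), -3))), -9317), 26250) = Add(Add(Add(-15, Mul(5, Add(12, -3))), -9317), 26250) = Add(Add(Add(-15, Mul(5, 9)), -9317), 26250) = Add(Add(Add(-15, 45), -9317), 26250) = Add(Add(30, -9317), 26250) = Add(-9287, 26250) = 16963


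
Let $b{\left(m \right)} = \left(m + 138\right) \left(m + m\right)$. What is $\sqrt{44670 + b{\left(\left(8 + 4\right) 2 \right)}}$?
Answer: $\sqrt{52446} \approx 229.01$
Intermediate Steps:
$b{\left(m \right)} = 2 m \left(138 + m\right)$ ($b{\left(m \right)} = \left(138 + m\right) 2 m = 2 m \left(138 + m\right)$)
$\sqrt{44670 + b{\left(\left(8 + 4\right) 2 \right)}} = \sqrt{44670 + 2 \left(8 + 4\right) 2 \left(138 + \left(8 + 4\right) 2\right)} = \sqrt{44670 + 2 \cdot 12 \cdot 2 \left(138 + 12 \cdot 2\right)} = \sqrt{44670 + 2 \cdot 24 \left(138 + 24\right)} = \sqrt{44670 + 2 \cdot 24 \cdot 162} = \sqrt{44670 + 7776} = \sqrt{52446}$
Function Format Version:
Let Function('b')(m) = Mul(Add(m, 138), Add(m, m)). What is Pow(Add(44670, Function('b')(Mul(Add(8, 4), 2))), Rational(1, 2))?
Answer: Pow(52446, Rational(1, 2)) ≈ 229.01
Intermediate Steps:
Function('b')(m) = Mul(2, m, Add(138, m)) (Function('b')(m) = Mul(Add(138, m), Mul(2, m)) = Mul(2, m, Add(138, m)))
Pow(Add(44670, Function('b')(Mul(Add(8, 4), 2))), Rational(1, 2)) = Pow(Add(44670, Mul(2, Mul(Add(8, 4), 2), Add(138, Mul(Add(8, 4), 2)))), Rational(1, 2)) = Pow(Add(44670, Mul(2, Mul(12, 2), Add(138, Mul(12, 2)))), Rational(1, 2)) = Pow(Add(44670, Mul(2, 24, Add(138, 24))), Rational(1, 2)) = Pow(Add(44670, Mul(2, 24, 162)), Rational(1, 2)) = Pow(Add(44670, 7776), Rational(1, 2)) = Pow(52446, Rational(1, 2))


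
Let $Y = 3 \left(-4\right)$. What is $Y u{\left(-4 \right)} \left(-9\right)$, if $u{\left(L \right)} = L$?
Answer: $-432$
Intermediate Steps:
$Y = -12$
$Y u{\left(-4 \right)} \left(-9\right) = \left(-12\right) \left(-4\right) \left(-9\right) = 48 \left(-9\right) = -432$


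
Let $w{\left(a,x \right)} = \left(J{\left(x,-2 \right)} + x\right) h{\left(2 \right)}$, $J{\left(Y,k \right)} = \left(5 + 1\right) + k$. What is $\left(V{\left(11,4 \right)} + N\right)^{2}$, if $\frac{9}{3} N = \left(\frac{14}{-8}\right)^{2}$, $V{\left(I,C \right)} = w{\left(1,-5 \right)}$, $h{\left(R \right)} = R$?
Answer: $\frac{2209}{2304} \approx 0.95877$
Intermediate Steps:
$J{\left(Y,k \right)} = 6 + k$
$w{\left(a,x \right)} = 8 + 2 x$ ($w{\left(a,x \right)} = \left(\left(6 - 2\right) + x\right) 2 = \left(4 + x\right) 2 = 8 + 2 x$)
$V{\left(I,C \right)} = -2$ ($V{\left(I,C \right)} = 8 + 2 \left(-5\right) = 8 - 10 = -2$)
$N = \frac{49}{48}$ ($N = \frac{\left(\frac{14}{-8}\right)^{2}}{3} = \frac{\left(14 \left(- \frac{1}{8}\right)\right)^{2}}{3} = \frac{\left(- \frac{7}{4}\right)^{2}}{3} = \frac{1}{3} \cdot \frac{49}{16} = \frac{49}{48} \approx 1.0208$)
$\left(V{\left(11,4 \right)} + N\right)^{2} = \left(-2 + \frac{49}{48}\right)^{2} = \left(- \frac{47}{48}\right)^{2} = \frac{2209}{2304}$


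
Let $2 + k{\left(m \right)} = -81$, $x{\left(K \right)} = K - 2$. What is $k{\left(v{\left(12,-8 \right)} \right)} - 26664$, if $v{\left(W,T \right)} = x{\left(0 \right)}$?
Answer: $-26747$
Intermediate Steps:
$x{\left(K \right)} = -2 + K$ ($x{\left(K \right)} = K - 2 = -2 + K$)
$v{\left(W,T \right)} = -2$ ($v{\left(W,T \right)} = -2 + 0 = -2$)
$k{\left(m \right)} = -83$ ($k{\left(m \right)} = -2 - 81 = -83$)
$k{\left(v{\left(12,-8 \right)} \right)} - 26664 = -83 - 26664 = -26747$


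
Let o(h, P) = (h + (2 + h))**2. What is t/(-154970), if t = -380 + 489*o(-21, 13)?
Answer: -78202/15497 ≈ -5.0463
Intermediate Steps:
o(h, P) = (2 + 2*h)**2
t = 782020 (t = -380 + 489*(4*(1 - 21)**2) = -380 + 489*(4*(-20)**2) = -380 + 489*(4*400) = -380 + 489*1600 = -380 + 782400 = 782020)
t/(-154970) = 782020/(-154970) = 782020*(-1/154970) = -78202/15497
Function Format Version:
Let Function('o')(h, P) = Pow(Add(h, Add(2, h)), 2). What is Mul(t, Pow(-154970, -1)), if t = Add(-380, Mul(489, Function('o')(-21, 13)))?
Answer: Rational(-78202, 15497) ≈ -5.0463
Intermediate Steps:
Function('o')(h, P) = Pow(Add(2, Mul(2, h)), 2)
t = 782020 (t = Add(-380, Mul(489, Mul(4, Pow(Add(1, -21), 2)))) = Add(-380, Mul(489, Mul(4, Pow(-20, 2)))) = Add(-380, Mul(489, Mul(4, 400))) = Add(-380, Mul(489, 1600)) = Add(-380, 782400) = 782020)
Mul(t, Pow(-154970, -1)) = Mul(782020, Pow(-154970, -1)) = Mul(782020, Rational(-1, 154970)) = Rational(-78202, 15497)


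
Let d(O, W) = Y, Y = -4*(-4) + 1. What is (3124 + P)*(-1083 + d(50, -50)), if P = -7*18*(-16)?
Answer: -5479240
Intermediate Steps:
Y = 17 (Y = 16 + 1 = 17)
P = 2016 (P = -126*(-16) = 2016)
d(O, W) = 17
(3124 + P)*(-1083 + d(50, -50)) = (3124 + 2016)*(-1083 + 17) = 5140*(-1066) = -5479240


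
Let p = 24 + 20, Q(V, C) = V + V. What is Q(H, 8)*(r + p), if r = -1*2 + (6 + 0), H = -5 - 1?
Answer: -576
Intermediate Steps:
H = -6
Q(V, C) = 2*V
p = 44
r = 4 (r = -2 + 6 = 4)
Q(H, 8)*(r + p) = (2*(-6))*(4 + 44) = -12*48 = -576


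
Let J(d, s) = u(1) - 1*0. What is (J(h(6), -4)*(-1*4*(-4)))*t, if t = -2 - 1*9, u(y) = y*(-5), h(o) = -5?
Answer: 880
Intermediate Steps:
u(y) = -5*y
t = -11 (t = -2 - 9 = -11)
J(d, s) = -5 (J(d, s) = -5*1 - 1*0 = -5 + 0 = -5)
(J(h(6), -4)*(-1*4*(-4)))*t = -5*(-1*4)*(-4)*(-11) = -(-20)*(-4)*(-11) = -5*16*(-11) = -80*(-11) = 880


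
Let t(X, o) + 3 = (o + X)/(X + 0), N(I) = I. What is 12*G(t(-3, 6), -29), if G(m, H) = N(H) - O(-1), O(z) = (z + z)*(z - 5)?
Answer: -492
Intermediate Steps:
O(z) = 2*z*(-5 + z) (O(z) = (2*z)*(-5 + z) = 2*z*(-5 + z))
t(X, o) = -3 + (X + o)/X (t(X, o) = -3 + (o + X)/(X + 0) = -3 + (X + o)/X)
G(m, H) = -12 + H (G(m, H) = H - 2*(-1)*(-5 - 1) = H - 2*(-1)*(-6) = H - 1*12 = H - 12 = -12 + H)
12*G(t(-3, 6), -29) = 12*(-12 - 29) = 12*(-41) = -492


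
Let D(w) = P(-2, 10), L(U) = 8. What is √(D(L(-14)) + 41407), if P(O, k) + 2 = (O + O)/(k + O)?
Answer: 3*√18402/2 ≈ 203.48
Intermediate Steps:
P(O, k) = -2 + 2*O/(O + k) (P(O, k) = -2 + (O + O)/(k + O) = -2 + (2*O)/(O + k) = -2 + 2*O/(O + k))
D(w) = -5/2 (D(w) = -2*10/(-2 + 10) = -2*10/8 = -2*10*⅛ = -5/2)
√(D(L(-14)) + 41407) = √(-5/2 + 41407) = √(82809/2) = 3*√18402/2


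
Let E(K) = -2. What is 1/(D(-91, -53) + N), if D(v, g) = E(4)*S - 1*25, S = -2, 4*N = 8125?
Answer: 4/8041 ≈ 0.00049745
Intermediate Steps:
N = 8125/4 (N = (¼)*8125 = 8125/4 ≈ 2031.3)
D(v, g) = -21 (D(v, g) = -2*(-2) - 1*25 = 4 - 25 = -21)
1/(D(-91, -53) + N) = 1/(-21 + 8125/4) = 1/(8041/4) = 4/8041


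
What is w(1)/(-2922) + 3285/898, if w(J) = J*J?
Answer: 2399468/655989 ≈ 3.6578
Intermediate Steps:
w(J) = J²
w(1)/(-2922) + 3285/898 = 1²/(-2922) + 3285/898 = 1*(-1/2922) + 3285*(1/898) = -1/2922 + 3285/898 = 2399468/655989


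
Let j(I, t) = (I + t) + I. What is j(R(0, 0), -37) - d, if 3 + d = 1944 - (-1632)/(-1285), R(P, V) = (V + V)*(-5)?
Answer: -2540098/1285 ≈ -1976.7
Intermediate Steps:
R(P, V) = -10*V (R(P, V) = (2*V)*(-5) = -10*V)
d = 2492553/1285 (d = -3 + (1944 - (-1632)/(-1285)) = -3 + (1944 - (-1632)*(-1)/1285) = -3 + (1944 - 1*1632/1285) = -3 + (1944 - 1632/1285) = -3 + 2496408/1285 = 2492553/1285 ≈ 1939.7)
j(I, t) = t + 2*I
j(R(0, 0), -37) - d = (-37 + 2*(-10*0)) - 1*2492553/1285 = (-37 + 2*0) - 2492553/1285 = (-37 + 0) - 2492553/1285 = -37 - 2492553/1285 = -2540098/1285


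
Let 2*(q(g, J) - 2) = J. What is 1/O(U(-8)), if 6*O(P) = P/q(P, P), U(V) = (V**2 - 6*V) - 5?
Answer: 333/107 ≈ 3.1121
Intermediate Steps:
U(V) = -5 + V**2 - 6*V
q(g, J) = 2 + J/2
O(P) = P/(6*(2 + P/2)) (O(P) = (P/(2 + P/2))/6 = P/(6*(2 + P/2)))
1/O(U(-8)) = 1/((-5 + (-8)**2 - 6*(-8))/(3*(4 + (-5 + (-8)**2 - 6*(-8))))) = 1/((-5 + 64 + 48)/(3*(4 + (-5 + 64 + 48)))) = 1/((1/3)*107/(4 + 107)) = 1/((1/3)*107/111) = 1/((1/3)*107*(1/111)) = 1/(107/333) = 333/107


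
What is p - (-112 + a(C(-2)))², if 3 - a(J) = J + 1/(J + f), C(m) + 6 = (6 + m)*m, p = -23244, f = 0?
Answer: -6322065/196 ≈ -32255.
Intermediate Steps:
C(m) = -6 + m*(6 + m) (C(m) = -6 + (6 + m)*m = -6 + m*(6 + m))
a(J) = 3 - J - 1/J (a(J) = 3 - (J + 1/(J + 0)) = 3 - (J + 1/J) = 3 + (-J - 1/J) = 3 - J - 1/J)
p - (-112 + a(C(-2)))² = -23244 - (-112 + (3 - (-6 + (-2)² + 6*(-2)) - 1/(-6 + (-2)² + 6*(-2))))² = -23244 - (-112 + (3 - (-6 + 4 - 12) - 1/(-6 + 4 - 12)))² = -23244 - (-112 + (3 - 1*(-14) - 1/(-14)))² = -23244 - (-112 + (3 + 14 - 1*(-1/14)))² = -23244 - (-112 + (3 + 14 + 1/14))² = -23244 - (-112 + 239/14)² = -23244 - (-1329/14)² = -23244 - 1*1766241/196 = -23244 - 1766241/196 = -6322065/196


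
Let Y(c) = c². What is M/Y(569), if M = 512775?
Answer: 512775/323761 ≈ 1.5838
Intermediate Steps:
M/Y(569) = 512775/(569²) = 512775/323761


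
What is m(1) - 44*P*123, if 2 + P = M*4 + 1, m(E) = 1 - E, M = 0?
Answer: 5412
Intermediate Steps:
P = -1 (P = -2 + (0*4 + 1) = -2 + (0 + 1) = -2 + 1 = -1)
m(1) - 44*P*123 = (1 - 1*1) - 44*(-1)*123 = (1 - 1) + 44*123 = 0 + 5412 = 5412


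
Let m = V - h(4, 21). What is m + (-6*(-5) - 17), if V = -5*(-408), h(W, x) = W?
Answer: 2049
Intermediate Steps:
V = 2040
m = 2036 (m = 2040 - 1*4 = 2040 - 4 = 2036)
m + (-6*(-5) - 17) = 2036 + (-6*(-5) - 17) = 2036 + (30 - 17) = 2036 + 13 = 2049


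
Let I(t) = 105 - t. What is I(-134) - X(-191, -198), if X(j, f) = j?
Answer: 430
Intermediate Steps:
I(-134) - X(-191, -198) = (105 - 1*(-134)) - 1*(-191) = (105 + 134) + 191 = 239 + 191 = 430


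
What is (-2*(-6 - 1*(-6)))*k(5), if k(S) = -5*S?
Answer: 0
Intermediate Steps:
(-2*(-6 - 1*(-6)))*k(5) = (-2*(-6 - 1*(-6)))*(-5*5) = -2*(-6 + 6)*(-25) = -2*0*(-25) = 0*(-25) = 0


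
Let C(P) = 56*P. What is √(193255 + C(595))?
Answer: 15*√1007 ≈ 476.00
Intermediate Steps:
√(193255 + C(595)) = √(193255 + 56*595) = √(193255 + 33320) = √226575 = 15*√1007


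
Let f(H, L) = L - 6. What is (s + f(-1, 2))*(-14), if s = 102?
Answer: -1372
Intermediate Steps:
f(H, L) = -6 + L
(s + f(-1, 2))*(-14) = (102 + (-6 + 2))*(-14) = (102 - 4)*(-14) = 98*(-14) = -1372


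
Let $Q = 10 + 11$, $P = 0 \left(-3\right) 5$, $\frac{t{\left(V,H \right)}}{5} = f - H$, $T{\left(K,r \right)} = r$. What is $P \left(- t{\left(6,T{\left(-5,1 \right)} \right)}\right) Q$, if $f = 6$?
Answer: $0$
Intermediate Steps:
$t{\left(V,H \right)} = 30 - 5 H$ ($t{\left(V,H \right)} = 5 \left(6 - H\right) = 30 - 5 H$)
$P = 0$ ($P = 0 \cdot 5 = 0$)
$Q = 21$
$P \left(- t{\left(6,T{\left(-5,1 \right)} \right)}\right) Q = 0 \left(- (30 - 5)\right) 21 = 0 \left(\left(-1\right) 25\right) 21 = 0 \left(-25\right) 21 = 0 \cdot 21 = 0$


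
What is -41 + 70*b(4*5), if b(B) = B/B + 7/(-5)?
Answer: -69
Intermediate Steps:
b(B) = -2/5 (b(B) = 1 + 7*(-1/5) = 1 - 7/5 = -2/5)
-41 + 70*b(4*5) = -41 + 70*(-2/5) = -41 - 28 = -69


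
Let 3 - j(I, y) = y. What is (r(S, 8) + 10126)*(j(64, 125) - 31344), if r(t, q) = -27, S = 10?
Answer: -317775134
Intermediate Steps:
j(I, y) = 3 - y
(r(S, 8) + 10126)*(j(64, 125) - 31344) = (-27 + 10126)*((3 - 1*125) - 31344) = 10099*((3 - 125) - 31344) = 10099*(-122 - 31344) = 10099*(-31466) = -317775134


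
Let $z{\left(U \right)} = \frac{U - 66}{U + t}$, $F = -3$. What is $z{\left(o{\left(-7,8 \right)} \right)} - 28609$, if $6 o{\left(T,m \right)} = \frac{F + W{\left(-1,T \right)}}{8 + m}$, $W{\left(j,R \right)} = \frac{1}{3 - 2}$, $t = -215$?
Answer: $- \frac{295270320}{10321} \approx -28609.0$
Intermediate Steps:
$W{\left(j,R \right)} = 1$ ($W{\left(j,R \right)} = 1^{-1} = 1$)
$o{\left(T,m \right)} = - \frac{1}{3 \left(8 + m\right)}$ ($o{\left(T,m \right)} = \frac{\left(-3 + 1\right) \frac{1}{8 + m}}{6} = \frac{\left(-2\right) \frac{1}{8 + m}}{6} = - \frac{1}{3 \left(8 + m\right)}$)
$z{\left(U \right)} = \frac{-66 + U}{-215 + U}$ ($z{\left(U \right)} = \frac{U - 66}{U - 215} = \frac{-66 + U}{-215 + U}$)
$z{\left(o{\left(-7,8 \right)} \right)} - 28609 = \frac{-66 - \frac{1}{24 + 3 \cdot 8}}{-215 - \frac{1}{24 + 3 \cdot 8}} - 28609 = \frac{-66 - \frac{1}{24 + 24}}{-215 - \frac{1}{24 + 24}} - 28609 = \frac{-66 - \frac{1}{48}}{-215 - \frac{1}{48}} - 28609 = \frac{1}{- \frac{10321}{48}} \left(- \frac{3169}{48}\right) - 28609 = \left(- \frac{48}{10321}\right) \left(- \frac{3169}{48}\right) - 28609 = \frac{3169}{10321} - 28609 = - \frac{295270320}{10321}$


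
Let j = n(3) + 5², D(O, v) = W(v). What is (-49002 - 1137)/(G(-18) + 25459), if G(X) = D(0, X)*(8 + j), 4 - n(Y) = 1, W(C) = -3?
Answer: -50139/25351 ≈ -1.9778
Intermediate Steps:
D(O, v) = -3
n(Y) = 3 (n(Y) = 4 - 1*1 = 4 - 1 = 3)
j = 28 (j = 3 + 5² = 3 + 25 = 28)
G(X) = -108 (G(X) = -3*(8 + 28) = -3*36 = -108)
(-49002 - 1137)/(G(-18) + 25459) = (-49002 - 1137)/(-108 + 25459) = -50139/25351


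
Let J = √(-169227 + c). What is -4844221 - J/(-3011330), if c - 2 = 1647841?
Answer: -4844221 + √369654/1505665 ≈ -4.8442e+6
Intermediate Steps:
c = 1647843 (c = 2 + 1647841 = 1647843)
J = 2*√369654 (J = √(-169227 + 1647843) = √1478616 = 2*√369654 ≈ 1216.0)
-4844221 - J/(-3011330) = -4844221 - 2*√369654/(-3011330) = -4844221 - 2*√369654*(-1)/3011330 = -4844221 - (-1)*√369654/1505665 = -4844221 + √369654/1505665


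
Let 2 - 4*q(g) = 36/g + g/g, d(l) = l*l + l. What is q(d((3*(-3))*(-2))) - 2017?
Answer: -153275/76 ≈ -2016.8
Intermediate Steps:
d(l) = l + l² (d(l) = l² + l = l + l²)
q(g) = ¼ - 9/g (q(g) = ½ - (36/g + g/g)/4 = ½ - (36/g + 1)/4 = ½ - (1 + 36/g)/4 = ½ + (-¼ - 9/g) = ¼ - 9/g)
q(d((3*(-3))*(-2))) - 2017 = (-36 + ((3*(-3))*(-2))*(1 + (3*(-3))*(-2)))/(4*((((3*(-3))*(-2))*(1 + (3*(-3))*(-2))))) - 2017 = (-36 + (-9*(-2))*(1 - 9*(-2)))/(4*(((-9*(-2))*(1 - 9*(-2))))) - 2017 = (-36 + 18*(1 + 18))/(4*((18*(1 + 18)))) - 2017 = (-36 + 18*19)/(4*((18*19))) - 2017 = (¼)*(-36 + 342)/342 - 2017 = (¼)*(1/342)*306 - 2017 = 17/76 - 2017 = -153275/76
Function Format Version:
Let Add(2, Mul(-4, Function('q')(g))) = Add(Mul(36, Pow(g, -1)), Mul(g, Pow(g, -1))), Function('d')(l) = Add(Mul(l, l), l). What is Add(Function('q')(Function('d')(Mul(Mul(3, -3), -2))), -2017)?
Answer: Rational(-153275, 76) ≈ -2016.8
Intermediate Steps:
Function('d')(l) = Add(l, Pow(l, 2)) (Function('d')(l) = Add(Pow(l, 2), l) = Add(l, Pow(l, 2)))
Function('q')(g) = Add(Rational(1, 4), Mul(-9, Pow(g, -1))) (Function('q')(g) = Add(Rational(1, 2), Mul(Rational(-1, 4), Add(Mul(36, Pow(g, -1)), Mul(g, Pow(g, -1))))) = Add(Rational(1, 2), Mul(Rational(-1, 4), Add(Mul(36, Pow(g, -1)), 1))) = Add(Rational(1, 2), Mul(Rational(-1, 4), Add(1, Mul(36, Pow(g, -1))))) = Add(Rational(1, 2), Add(Rational(-1, 4), Mul(-9, Pow(g, -1)))) = Add(Rational(1, 4), Mul(-9, Pow(g, -1))))
Add(Function('q')(Function('d')(Mul(Mul(3, -3), -2))), -2017) = Add(Mul(Rational(1, 4), Pow(Mul(Mul(Mul(3, -3), -2), Add(1, Mul(Mul(3, -3), -2))), -1), Add(-36, Mul(Mul(Mul(3, -3), -2), Add(1, Mul(Mul(3, -3), -2))))), -2017) = Add(Mul(Rational(1, 4), Pow(Mul(Mul(-9, -2), Add(1, Mul(-9, -2))), -1), Add(-36, Mul(Mul(-9, -2), Add(1, Mul(-9, -2))))), -2017) = Add(Mul(Rational(1, 4), Pow(Mul(18, Add(1, 18)), -1), Add(-36, Mul(18, Add(1, 18)))), -2017) = Add(Mul(Rational(1, 4), Pow(Mul(18, 19), -1), Add(-36, Mul(18, 19))), -2017) = Add(Mul(Rational(1, 4), Pow(342, -1), Add(-36, 342)), -2017) = Add(Mul(Rational(1, 4), Rational(1, 342), 306), -2017) = Add(Rational(17, 76), -2017) = Rational(-153275, 76)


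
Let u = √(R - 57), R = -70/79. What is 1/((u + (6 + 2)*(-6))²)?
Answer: 6241/(-3792 + I*√361267)² ≈ 0.00040264 + 0.00013093*I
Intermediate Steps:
R = -70/79 (R = -70*1/79 = -70/79 ≈ -0.88608)
u = I*√361267/79 (u = √(-70/79 - 57) = √(-4573/79) = I*√361267/79 ≈ 7.6083*I)
1/((u + (6 + 2)*(-6))²) = 1/((I*√361267/79 + (6 + 2)*(-6))²) = 1/((I*√361267/79 + 8*(-6))²) = 1/((I*√361267/79 - 48)²) = 1/((-48 + I*√361267/79)²) = (-48 + I*√361267/79)⁻²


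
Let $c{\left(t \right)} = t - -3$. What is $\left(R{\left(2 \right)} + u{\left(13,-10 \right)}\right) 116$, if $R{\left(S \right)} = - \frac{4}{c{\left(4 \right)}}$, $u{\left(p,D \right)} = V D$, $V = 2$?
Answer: $- \frac{16704}{7} \approx -2386.3$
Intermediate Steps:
$c{\left(t \right)} = 3 + t$ ($c{\left(t \right)} = t + 3 = 3 + t$)
$u{\left(p,D \right)} = 2 D$
$R{\left(S \right)} = - \frac{4}{7}$ ($R{\left(S \right)} = - \frac{4}{3 + 4} = - \frac{4}{7}$)
$\left(R{\left(2 \right)} + u{\left(13,-10 \right)}\right) 116 = \left(- \frac{4}{7} + 2 \left(-10\right)\right) 116 = \left(- \frac{4}{7} - 20\right) 116 = \left(- \frac{144}{7}\right) 116 = - \frac{16704}{7}$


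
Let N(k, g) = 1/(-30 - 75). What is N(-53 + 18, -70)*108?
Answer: -36/35 ≈ -1.0286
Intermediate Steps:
N(k, g) = -1/105 (N(k, g) = 1/(-105) = -1/105)
N(-53 + 18, -70)*108 = -1/105*108 = -36/35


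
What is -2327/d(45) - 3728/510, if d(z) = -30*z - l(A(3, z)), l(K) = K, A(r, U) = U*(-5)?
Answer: -100241/19125 ≈ -5.2414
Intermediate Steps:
A(r, U) = -5*U
d(z) = -25*z (d(z) = -30*z - (-5)*z = -30*z + 5*z = -25*z)
-2327/d(45) - 3728/510 = -2327/((-25*45)) - 3728/510 = -2327/(-1125) - 3728*1/510 = -2327*(-1/1125) - 1864/255 = 2327/1125 - 1864/255 = -100241/19125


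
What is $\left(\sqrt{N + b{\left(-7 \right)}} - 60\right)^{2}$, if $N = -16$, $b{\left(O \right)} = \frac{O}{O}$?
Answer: $\left(60 - i \sqrt{15}\right)^{2} \approx 3585.0 - 464.76 i$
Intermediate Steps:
$b{\left(O \right)} = 1$
$\left(\sqrt{N + b{\left(-7 \right)}} - 60\right)^{2} = \left(\sqrt{-16 + 1} - 60\right)^{2} = \left(\sqrt{-15} - 60\right)^{2} = \left(i \sqrt{15} - 60\right)^{2} = \left(-60 + i \sqrt{15}\right)^{2}$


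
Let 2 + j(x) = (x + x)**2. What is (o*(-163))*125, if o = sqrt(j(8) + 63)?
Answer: -20375*sqrt(317) ≈ -3.6277e+5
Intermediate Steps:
j(x) = -2 + 4*x**2 (j(x) = -2 + (x + x)**2 = -2 + (2*x)**2 = -2 + 4*x**2)
o = sqrt(317) (o = sqrt((-2 + 4*8**2) + 63) = sqrt((-2 + 4*64) + 63) = sqrt((-2 + 256) + 63) = sqrt(254 + 63) = sqrt(317) ≈ 17.805)
(o*(-163))*125 = (sqrt(317)*(-163))*125 = -163*sqrt(317)*125 = -20375*sqrt(317)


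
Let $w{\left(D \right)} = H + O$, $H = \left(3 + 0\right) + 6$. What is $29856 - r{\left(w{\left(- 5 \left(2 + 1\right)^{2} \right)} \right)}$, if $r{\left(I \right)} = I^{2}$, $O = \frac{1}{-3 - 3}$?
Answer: $\frac{1072007}{36} \approx 29778.0$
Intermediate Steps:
$H = 9$ ($H = 3 + 6 = 9$)
$O = - \frac{1}{6}$ ($O = \frac{1}{-6} = - \frac{1}{6} \approx -0.16667$)
$w{\left(D \right)} = \frac{53}{6}$ ($w{\left(D \right)} = 9 - \frac{1}{6} = \frac{53}{6}$)
$29856 - r{\left(w{\left(- 5 \left(2 + 1\right)^{2} \right)} \right)} = 29856 - \left(\frac{53}{6}\right)^{2} = 29856 - \frac{2809}{36} = \frac{1072007}{36}$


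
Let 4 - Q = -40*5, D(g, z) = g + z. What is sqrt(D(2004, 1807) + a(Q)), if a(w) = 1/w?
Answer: sqrt(39649695)/102 ≈ 61.733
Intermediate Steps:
Q = 204 (Q = 4 - (-40)*5 = 4 - 1*(-200) = 4 + 200 = 204)
sqrt(D(2004, 1807) + a(Q)) = sqrt((2004 + 1807) + 1/204) = sqrt(3811 + 1/204) = sqrt(777445/204) = sqrt(39649695)/102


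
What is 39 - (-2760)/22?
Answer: 1809/11 ≈ 164.45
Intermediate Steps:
39 - (-2760)/22 = 39 - 115*(-12/11) = 39 + 1380/11 = 1809/11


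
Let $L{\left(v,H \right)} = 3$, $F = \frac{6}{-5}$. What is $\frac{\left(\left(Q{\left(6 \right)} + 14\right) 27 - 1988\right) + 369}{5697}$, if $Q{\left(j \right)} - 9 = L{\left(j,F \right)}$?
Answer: $- \frac{917}{5697} \approx -0.16096$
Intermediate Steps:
$F = - \frac{6}{5}$ ($F = 6 \left(- \frac{1}{5}\right) = - \frac{6}{5} \approx -1.2$)
$Q{\left(j \right)} = 12$ ($Q{\left(j \right)} = 9 + 3 = 12$)
$\frac{\left(\left(Q{\left(6 \right)} + 14\right) 27 - 1988\right) + 369}{5697} = \frac{\left(\left(12 + 14\right) 27 - 1988\right) + 369}{5697} = \left(\left(26 \cdot 27 - 1988\right) + 369\right) \frac{1}{5697} = \left(\left(702 - 1988\right) + 369\right) \frac{1}{5697} = \left(-1286 + 369\right) \frac{1}{5697} = \left(-917\right) \frac{1}{5697} = - \frac{917}{5697}$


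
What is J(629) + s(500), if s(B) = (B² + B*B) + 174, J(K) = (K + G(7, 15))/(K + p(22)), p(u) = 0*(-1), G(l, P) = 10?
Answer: 314610085/629 ≈ 5.0018e+5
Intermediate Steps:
p(u) = 0
J(K) = (10 + K)/K (J(K) = (K + 10)/(K + 0) = (10 + K)/K)
s(B) = 174 + 2*B² (s(B) = (B² + B²) + 174 = 2*B² + 174 = 174 + 2*B²)
J(629) + s(500) = (10 + 629)/629 + (174 + 2*500²) = (1/629)*639 + (174 + 2*250000) = 639/629 + (174 + 500000) = 639/629 + 500174 = 314610085/629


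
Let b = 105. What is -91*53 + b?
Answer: -4718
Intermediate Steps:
-91*53 + b = -91*53 + 105 = -4823 + 105 = -4718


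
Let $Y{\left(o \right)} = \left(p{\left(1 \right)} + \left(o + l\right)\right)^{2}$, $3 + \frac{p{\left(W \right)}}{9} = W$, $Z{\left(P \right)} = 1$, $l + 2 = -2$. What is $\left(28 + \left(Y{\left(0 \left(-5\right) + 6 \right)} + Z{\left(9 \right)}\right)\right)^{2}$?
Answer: $81225$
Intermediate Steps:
$l = -4$ ($l = -2 - 2 = -4$)
$p{\left(W \right)} = -27 + 9 W$
$Y{\left(o \right)} = \left(-22 + o\right)^{2}$ ($Y{\left(o \right)} = \left(\left(-27 + 9 \cdot 1\right) + \left(o - 4\right)\right)^{2} = \left(\left(-27 + 9\right) + \left(-4 + o\right)\right)^{2} = \left(-18 + \left(-4 + o\right)\right)^{2} = \left(-22 + o\right)^{2}$)
$\left(28 + \left(Y{\left(0 \left(-5\right) + 6 \right)} + Z{\left(9 \right)}\right)\right)^{2} = \left(28 + \left(\left(-22 + \left(0 \left(-5\right) + 6\right)\right)^{2} + 1\right)\right)^{2} = \left(28 + \left(\left(-22 + \left(0 + 6\right)\right)^{2} + 1\right)\right)^{2} = \left(28 + \left(\left(-22 + 6\right)^{2} + 1\right)\right)^{2} = \left(28 + \left(\left(-16\right)^{2} + 1\right)\right)^{2} = \left(28 + \left(256 + 1\right)\right)^{2} = \left(28 + 257\right)^{2} = 285^{2} = 81225$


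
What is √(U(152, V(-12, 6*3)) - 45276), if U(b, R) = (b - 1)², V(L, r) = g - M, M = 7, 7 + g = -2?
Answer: 5*I*√899 ≈ 149.92*I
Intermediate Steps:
g = -9 (g = -7 - 2 = -9)
V(L, r) = -16 (V(L, r) = -9 - 1*7 = -9 - 7 = -16)
U(b, R) = (-1 + b)²
√(U(152, V(-12, 6*3)) - 45276) = √((-1 + 152)² - 45276) = √(151² - 45276) = √(22801 - 45276) = √(-22475) = 5*I*√899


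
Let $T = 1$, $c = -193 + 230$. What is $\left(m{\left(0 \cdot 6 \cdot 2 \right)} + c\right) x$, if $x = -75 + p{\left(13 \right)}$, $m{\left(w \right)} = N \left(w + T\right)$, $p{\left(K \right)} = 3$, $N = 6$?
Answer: $-3096$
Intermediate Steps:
$c = 37$
$m{\left(w \right)} = 6 + 6 w$ ($m{\left(w \right)} = 6 \left(w + 1\right) = 6 \left(1 + w\right) = 6 + 6 w$)
$x = -72$ ($x = -75 + 3 = -72$)
$\left(m{\left(0 \cdot 6 \cdot 2 \right)} + c\right) x = \left(\left(6 + 6 \cdot 0 \cdot 6 \cdot 2\right) + 37\right) \left(-72\right) = \left(\left(6 + 6 \cdot 0 \cdot 2\right) + 37\right) \left(-72\right) = \left(\left(6 + 6 \cdot 0\right) + 37\right) \left(-72\right) = \left(\left(6 + 0\right) + 37\right) \left(-72\right) = \left(6 + 37\right) \left(-72\right) = 43 \left(-72\right) = -3096$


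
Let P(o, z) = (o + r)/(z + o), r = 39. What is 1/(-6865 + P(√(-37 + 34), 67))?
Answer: (-√3 + 67*I)/(4*(-114979*I + 1716*√3)) ≈ -0.00014568 - 2.2912e-10*I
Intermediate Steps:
P(o, z) = (39 + o)/(o + z) (P(o, z) = (o + 39)/(z + o) = (39 + o)/(o + z))
1/(-6865 + P(√(-37 + 34), 67)) = 1/(-6865 + (39 + √(-37 + 34))/(√(-37 + 34) + 67)) = 1/(-6865 + (39 + √(-3))/(√(-3) + 67)) = 1/(-6865 + (39 + I*√3)/(I*√3 + 67)) = 1/(-6865 + (39 + I*√3)/(67 + I*√3))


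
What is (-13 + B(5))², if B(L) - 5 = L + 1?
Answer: 4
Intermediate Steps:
B(L) = 6 + L (B(L) = 5 + (L + 1) = 5 + (1 + L) = 6 + L)
(-13 + B(5))² = (-13 + (6 + 5))² = (-13 + 11)² = (-2)² = 4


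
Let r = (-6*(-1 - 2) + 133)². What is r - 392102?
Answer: -369301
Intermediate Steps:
r = 22801 (r = (-6*(-3) + 133)² = (18 + 133)² = 151² = 22801)
r - 392102 = 22801 - 392102 = -369301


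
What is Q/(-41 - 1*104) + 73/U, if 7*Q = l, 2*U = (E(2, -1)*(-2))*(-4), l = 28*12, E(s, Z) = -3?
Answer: -11161/1740 ≈ -6.4144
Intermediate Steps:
l = 336
U = -12 (U = (-3*(-2)*(-4))/2 = (6*(-4))/2 = (½)*(-24) = -12)
Q = 48 (Q = (⅐)*336 = 48)
Q/(-41 - 1*104) + 73/U = 48/(-41 - 1*104) + 73/(-12) = 48/(-41 - 104) + 73*(-1/12) = 48/(-145) - 73/12 = 48*(-1/145) - 73/12 = -48/145 - 73/12 = -11161/1740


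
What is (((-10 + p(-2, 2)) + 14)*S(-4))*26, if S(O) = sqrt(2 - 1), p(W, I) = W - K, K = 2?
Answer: 0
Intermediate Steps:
p(W, I) = -2 + W (p(W, I) = W - 1*2 = W - 2 = -2 + W)
S(O) = 1 (S(O) = sqrt(1) = 1)
(((-10 + p(-2, 2)) + 14)*S(-4))*26 = (((-10 + (-2 - 2)) + 14)*1)*26 = (((-10 - 4) + 14)*1)*26 = ((-14 + 14)*1)*26 = (0*1)*26 = 0*26 = 0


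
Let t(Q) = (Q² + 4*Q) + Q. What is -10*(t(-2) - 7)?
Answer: 130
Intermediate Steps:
t(Q) = Q² + 5*Q
-10*(t(-2) - 7) = -10*(-2*(5 - 2) - 7) = -10*(-2*3 - 7) = -10*(-6 - 7) = -10*(-13) = 130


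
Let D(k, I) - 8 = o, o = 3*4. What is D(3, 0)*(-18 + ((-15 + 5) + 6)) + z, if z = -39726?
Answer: -40166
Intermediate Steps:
o = 12
D(k, I) = 20 (D(k, I) = 8 + 12 = 20)
D(3, 0)*(-18 + ((-15 + 5) + 6)) + z = 20*(-18 + ((-15 + 5) + 6)) - 39726 = 20*(-18 + (-10 + 6)) - 39726 = 20*(-18 - 4) - 39726 = 20*(-22) - 39726 = -440 - 39726 = -40166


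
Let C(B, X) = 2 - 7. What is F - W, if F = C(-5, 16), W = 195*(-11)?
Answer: 2140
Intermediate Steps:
W = -2145
C(B, X) = -5
F = -5
F - W = -5 - 1*(-2145) = -5 + 2145 = 2140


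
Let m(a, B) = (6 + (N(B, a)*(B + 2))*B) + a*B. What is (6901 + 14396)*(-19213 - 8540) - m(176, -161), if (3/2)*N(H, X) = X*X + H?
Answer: -1116916101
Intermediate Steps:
N(H, X) = 2*H/3 + 2*X**2/3 (N(H, X) = 2*(X*X + H)/3 = 2*(X**2 + H)/3 = 2*(H + X**2)/3 = 2*H/3 + 2*X**2/3)
m(a, B) = 6 + B*a + B*(2 + B)*(2*B/3 + 2*a**2/3) (m(a, B) = (6 + ((2*B/3 + 2*a**2/3)*(B + 2))*B) + a*B = (6 + ((2*B/3 + 2*a**2/3)*(2 + B))*B) + B*a = (6 + ((2 + B)*(2*B/3 + 2*a**2/3))*B) + B*a = (6 + B*(2 + B)*(2*B/3 + 2*a**2/3)) + B*a = 6 + B*a + B*(2 + B)*(2*B/3 + 2*a**2/3))
(6901 + 14396)*(-19213 - 8540) - m(176, -161) = (6901 + 14396)*(-19213 - 8540) - (6 - 161*176 + (2/3)*(-161)**2*(-161 + 176**2) + (4/3)*(-161)*(-161 + 176**2)) = 21297*(-27753) - (6 - 28336 + (2/3)*25921*(-161 + 30976) + (4/3)*(-161)*(-161 + 30976)) = -591055641 - (6 - 28336 + (2/3)*25921*30815 + (4/3)*(-161)*30815) = -591055641 - (6 - 28336 + 1597511230/3 - 19844860/3) = -591055641 - 1*525860460 = -591055641 - 525860460 = -1116916101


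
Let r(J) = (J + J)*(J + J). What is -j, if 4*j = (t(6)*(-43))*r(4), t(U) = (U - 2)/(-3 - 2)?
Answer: -2752/5 ≈ -550.40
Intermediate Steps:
t(U) = ⅖ - U/5 (t(U) = (-2 + U)/(-5) = (-2 + U)*(-⅕) = ⅖ - U/5)
r(J) = 4*J² (r(J) = (2*J)*(2*J) = 4*J²)
j = 2752/5 (j = (((⅖ - ⅕*6)*(-43))*(4*4²))/4 = (((⅖ - 6/5)*(-43))*(4*16))/4 = (-⅘*(-43)*64)/4 = ((172/5)*64)/4 = (¼)*(11008/5) = 2752/5 ≈ 550.40)
-j = -1*2752/5 = -2752/5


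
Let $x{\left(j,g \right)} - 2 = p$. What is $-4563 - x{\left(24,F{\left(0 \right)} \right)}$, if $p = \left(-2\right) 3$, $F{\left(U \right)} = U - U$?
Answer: $-4559$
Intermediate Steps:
$F{\left(U \right)} = 0$
$p = -6$
$x{\left(j,g \right)} = -4$ ($x{\left(j,g \right)} = 2 - 6 = -4$)
$-4563 - x{\left(24,F{\left(0 \right)} \right)} = -4563 - -4 = -4563 + 4 = -4559$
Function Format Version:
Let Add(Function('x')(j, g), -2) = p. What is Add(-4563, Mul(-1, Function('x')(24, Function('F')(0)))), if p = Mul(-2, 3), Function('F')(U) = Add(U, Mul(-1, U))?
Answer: -4559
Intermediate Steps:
Function('F')(U) = 0
p = -6
Function('x')(j, g) = -4 (Function('x')(j, g) = Add(2, -6) = -4)
Add(-4563, Mul(-1, Function('x')(24, Function('F')(0)))) = Add(-4563, Mul(-1, -4)) = Add(-4563, 4) = -4559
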